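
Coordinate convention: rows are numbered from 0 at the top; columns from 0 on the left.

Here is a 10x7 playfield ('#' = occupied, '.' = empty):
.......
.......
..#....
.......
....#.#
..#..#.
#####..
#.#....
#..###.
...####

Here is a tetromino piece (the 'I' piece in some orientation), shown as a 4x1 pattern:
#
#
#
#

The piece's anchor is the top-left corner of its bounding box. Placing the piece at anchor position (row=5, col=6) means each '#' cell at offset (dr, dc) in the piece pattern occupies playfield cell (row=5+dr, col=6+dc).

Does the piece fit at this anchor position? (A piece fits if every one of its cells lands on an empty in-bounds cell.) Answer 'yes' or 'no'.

Answer: yes

Derivation:
Check each piece cell at anchor (5, 6):
  offset (0,0) -> (5,6): empty -> OK
  offset (1,0) -> (6,6): empty -> OK
  offset (2,0) -> (7,6): empty -> OK
  offset (3,0) -> (8,6): empty -> OK
All cells valid: yes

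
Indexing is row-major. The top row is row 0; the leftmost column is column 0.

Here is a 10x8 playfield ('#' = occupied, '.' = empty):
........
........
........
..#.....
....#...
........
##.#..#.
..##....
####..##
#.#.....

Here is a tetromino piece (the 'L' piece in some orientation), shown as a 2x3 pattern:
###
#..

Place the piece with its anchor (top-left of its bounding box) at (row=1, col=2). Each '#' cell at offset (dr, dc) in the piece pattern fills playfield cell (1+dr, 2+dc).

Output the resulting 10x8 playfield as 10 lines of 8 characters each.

Fill (1+0,2+0) = (1,2)
Fill (1+0,2+1) = (1,3)
Fill (1+0,2+2) = (1,4)
Fill (1+1,2+0) = (2,2)

Answer: ........
..###...
..#.....
..#.....
....#...
........
##.#..#.
..##....
####..##
#.#.....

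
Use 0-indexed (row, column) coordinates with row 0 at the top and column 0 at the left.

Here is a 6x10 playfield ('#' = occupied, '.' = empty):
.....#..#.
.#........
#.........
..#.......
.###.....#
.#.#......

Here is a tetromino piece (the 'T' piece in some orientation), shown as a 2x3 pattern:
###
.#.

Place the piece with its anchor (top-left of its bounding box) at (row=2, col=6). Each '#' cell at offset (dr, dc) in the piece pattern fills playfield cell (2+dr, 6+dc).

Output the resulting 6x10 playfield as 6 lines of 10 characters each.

Fill (2+0,6+0) = (2,6)
Fill (2+0,6+1) = (2,7)
Fill (2+0,6+2) = (2,8)
Fill (2+1,6+1) = (3,7)

Answer: .....#..#.
.#........
#.....###.
..#....#..
.###.....#
.#.#......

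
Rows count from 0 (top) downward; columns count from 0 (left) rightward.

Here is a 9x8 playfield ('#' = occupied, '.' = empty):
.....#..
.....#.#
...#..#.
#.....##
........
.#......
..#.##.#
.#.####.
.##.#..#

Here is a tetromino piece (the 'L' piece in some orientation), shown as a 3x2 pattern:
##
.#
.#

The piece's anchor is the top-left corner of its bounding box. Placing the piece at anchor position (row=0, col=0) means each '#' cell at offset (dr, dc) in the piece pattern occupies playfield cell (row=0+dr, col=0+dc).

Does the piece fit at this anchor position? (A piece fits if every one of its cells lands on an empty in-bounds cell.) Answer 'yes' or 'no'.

Answer: yes

Derivation:
Check each piece cell at anchor (0, 0):
  offset (0,0) -> (0,0): empty -> OK
  offset (0,1) -> (0,1): empty -> OK
  offset (1,1) -> (1,1): empty -> OK
  offset (2,1) -> (2,1): empty -> OK
All cells valid: yes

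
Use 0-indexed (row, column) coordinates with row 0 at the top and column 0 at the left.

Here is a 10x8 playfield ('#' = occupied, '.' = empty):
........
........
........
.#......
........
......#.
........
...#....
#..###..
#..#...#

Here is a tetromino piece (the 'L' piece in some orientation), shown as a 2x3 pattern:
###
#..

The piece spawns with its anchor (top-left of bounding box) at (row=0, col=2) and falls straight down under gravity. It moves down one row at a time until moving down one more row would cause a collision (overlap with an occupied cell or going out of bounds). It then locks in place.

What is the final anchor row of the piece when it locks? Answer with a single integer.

Answer: 6

Derivation:
Spawn at (row=0, col=2). Try each row:
  row 0: fits
  row 1: fits
  row 2: fits
  row 3: fits
  row 4: fits
  row 5: fits
  row 6: fits
  row 7: blocked -> lock at row 6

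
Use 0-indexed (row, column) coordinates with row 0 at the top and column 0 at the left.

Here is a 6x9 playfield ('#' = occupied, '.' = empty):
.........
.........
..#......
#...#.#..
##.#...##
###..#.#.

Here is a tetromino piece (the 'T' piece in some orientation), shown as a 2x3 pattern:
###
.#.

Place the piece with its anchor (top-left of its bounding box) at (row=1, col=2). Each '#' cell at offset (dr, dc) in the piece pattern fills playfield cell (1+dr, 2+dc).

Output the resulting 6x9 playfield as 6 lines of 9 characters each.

Answer: .........
..###....
..##.....
#...#.#..
##.#...##
###..#.#.

Derivation:
Fill (1+0,2+0) = (1,2)
Fill (1+0,2+1) = (1,3)
Fill (1+0,2+2) = (1,4)
Fill (1+1,2+1) = (2,3)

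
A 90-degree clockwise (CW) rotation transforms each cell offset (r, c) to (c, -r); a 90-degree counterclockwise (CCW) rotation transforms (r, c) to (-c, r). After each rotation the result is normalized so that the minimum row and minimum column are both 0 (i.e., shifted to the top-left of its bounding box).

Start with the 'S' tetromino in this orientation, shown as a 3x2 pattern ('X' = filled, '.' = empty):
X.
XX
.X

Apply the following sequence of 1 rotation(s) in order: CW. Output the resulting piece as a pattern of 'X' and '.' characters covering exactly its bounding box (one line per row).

Answer: .XX
XX.

Derivation:
Start:
X.
XX
.X
After rotation 1 (CW):
.XX
XX.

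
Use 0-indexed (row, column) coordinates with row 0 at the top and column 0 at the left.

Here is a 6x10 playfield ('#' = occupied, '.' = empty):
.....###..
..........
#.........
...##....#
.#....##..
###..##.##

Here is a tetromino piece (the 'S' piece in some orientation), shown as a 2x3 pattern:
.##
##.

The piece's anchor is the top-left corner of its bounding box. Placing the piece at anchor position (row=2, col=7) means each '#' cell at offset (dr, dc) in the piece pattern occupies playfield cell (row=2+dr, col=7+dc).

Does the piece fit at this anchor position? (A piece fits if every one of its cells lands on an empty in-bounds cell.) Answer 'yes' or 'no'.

Answer: yes

Derivation:
Check each piece cell at anchor (2, 7):
  offset (0,1) -> (2,8): empty -> OK
  offset (0,2) -> (2,9): empty -> OK
  offset (1,0) -> (3,7): empty -> OK
  offset (1,1) -> (3,8): empty -> OK
All cells valid: yes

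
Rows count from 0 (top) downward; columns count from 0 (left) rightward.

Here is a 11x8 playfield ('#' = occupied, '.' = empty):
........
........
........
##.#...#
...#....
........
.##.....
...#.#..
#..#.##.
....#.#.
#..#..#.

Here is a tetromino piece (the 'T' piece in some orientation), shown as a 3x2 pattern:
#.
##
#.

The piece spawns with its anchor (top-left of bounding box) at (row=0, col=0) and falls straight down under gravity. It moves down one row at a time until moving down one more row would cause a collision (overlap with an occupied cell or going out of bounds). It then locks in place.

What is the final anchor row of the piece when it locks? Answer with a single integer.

Spawn at (row=0, col=0). Try each row:
  row 0: fits
  row 1: blocked -> lock at row 0

Answer: 0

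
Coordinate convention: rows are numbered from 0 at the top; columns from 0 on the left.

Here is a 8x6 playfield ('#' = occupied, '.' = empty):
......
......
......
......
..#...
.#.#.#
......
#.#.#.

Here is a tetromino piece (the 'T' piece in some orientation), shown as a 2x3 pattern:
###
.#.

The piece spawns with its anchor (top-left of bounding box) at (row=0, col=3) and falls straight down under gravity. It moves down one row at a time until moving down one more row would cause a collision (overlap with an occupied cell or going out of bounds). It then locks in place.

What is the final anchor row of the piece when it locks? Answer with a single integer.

Answer: 4

Derivation:
Spawn at (row=0, col=3). Try each row:
  row 0: fits
  row 1: fits
  row 2: fits
  row 3: fits
  row 4: fits
  row 5: blocked -> lock at row 4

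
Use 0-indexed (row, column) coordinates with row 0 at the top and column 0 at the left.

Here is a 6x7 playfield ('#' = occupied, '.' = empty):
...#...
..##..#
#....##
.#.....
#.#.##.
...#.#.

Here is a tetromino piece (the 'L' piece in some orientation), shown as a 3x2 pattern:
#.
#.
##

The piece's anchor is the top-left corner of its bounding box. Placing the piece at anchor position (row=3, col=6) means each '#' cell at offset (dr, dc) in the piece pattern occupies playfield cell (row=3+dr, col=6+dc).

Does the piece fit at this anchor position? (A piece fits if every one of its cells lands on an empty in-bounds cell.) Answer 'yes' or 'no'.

Answer: no

Derivation:
Check each piece cell at anchor (3, 6):
  offset (0,0) -> (3,6): empty -> OK
  offset (1,0) -> (4,6): empty -> OK
  offset (2,0) -> (5,6): empty -> OK
  offset (2,1) -> (5,7): out of bounds -> FAIL
All cells valid: no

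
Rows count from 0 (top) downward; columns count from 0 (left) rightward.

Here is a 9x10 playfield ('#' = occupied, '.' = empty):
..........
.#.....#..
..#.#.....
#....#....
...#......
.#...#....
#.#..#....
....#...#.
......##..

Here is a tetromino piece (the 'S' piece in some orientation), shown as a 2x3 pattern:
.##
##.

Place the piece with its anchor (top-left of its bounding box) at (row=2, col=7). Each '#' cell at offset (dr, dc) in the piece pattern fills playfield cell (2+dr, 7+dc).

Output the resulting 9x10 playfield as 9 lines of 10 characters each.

Answer: ..........
.#.....#..
..#.#...##
#....#.##.
...#......
.#...#....
#.#..#....
....#...#.
......##..

Derivation:
Fill (2+0,7+1) = (2,8)
Fill (2+0,7+2) = (2,9)
Fill (2+1,7+0) = (3,7)
Fill (2+1,7+1) = (3,8)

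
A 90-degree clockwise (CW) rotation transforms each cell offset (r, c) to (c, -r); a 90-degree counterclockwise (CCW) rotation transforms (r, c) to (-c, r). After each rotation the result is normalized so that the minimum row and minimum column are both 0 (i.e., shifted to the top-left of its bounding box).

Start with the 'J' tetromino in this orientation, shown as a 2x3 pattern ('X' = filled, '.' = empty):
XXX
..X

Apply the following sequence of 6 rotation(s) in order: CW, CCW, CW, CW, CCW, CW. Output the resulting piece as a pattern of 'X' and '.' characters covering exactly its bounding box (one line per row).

Start:
XXX
..X
After rotation 1 (CW):
.X
.X
XX
After rotation 2 (CCW):
XXX
..X
After rotation 3 (CW):
.X
.X
XX
After rotation 4 (CW):
X..
XXX
After rotation 5 (CCW):
.X
.X
XX
After rotation 6 (CW):
X..
XXX

Answer: X..
XXX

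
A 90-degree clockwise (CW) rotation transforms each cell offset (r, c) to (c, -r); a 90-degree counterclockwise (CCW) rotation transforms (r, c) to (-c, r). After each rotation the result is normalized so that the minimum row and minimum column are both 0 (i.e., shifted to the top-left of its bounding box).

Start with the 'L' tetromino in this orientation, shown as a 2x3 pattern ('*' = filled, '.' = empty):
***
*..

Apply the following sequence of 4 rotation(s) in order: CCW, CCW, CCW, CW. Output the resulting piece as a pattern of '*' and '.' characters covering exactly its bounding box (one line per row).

Start:
***
*..
After rotation 1 (CCW):
*.
*.
**
After rotation 2 (CCW):
..*
***
After rotation 3 (CCW):
**
.*
.*
After rotation 4 (CW):
..*
***

Answer: ..*
***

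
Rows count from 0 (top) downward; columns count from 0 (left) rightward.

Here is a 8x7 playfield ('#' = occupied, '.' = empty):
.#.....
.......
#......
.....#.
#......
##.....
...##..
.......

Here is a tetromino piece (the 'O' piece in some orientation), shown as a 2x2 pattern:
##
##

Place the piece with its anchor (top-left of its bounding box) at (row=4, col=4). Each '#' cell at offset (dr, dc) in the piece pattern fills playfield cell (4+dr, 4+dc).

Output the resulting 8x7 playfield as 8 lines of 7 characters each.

Answer: .#.....
.......
#......
.....#.
#...##.
##..##.
...##..
.......

Derivation:
Fill (4+0,4+0) = (4,4)
Fill (4+0,4+1) = (4,5)
Fill (4+1,4+0) = (5,4)
Fill (4+1,4+1) = (5,5)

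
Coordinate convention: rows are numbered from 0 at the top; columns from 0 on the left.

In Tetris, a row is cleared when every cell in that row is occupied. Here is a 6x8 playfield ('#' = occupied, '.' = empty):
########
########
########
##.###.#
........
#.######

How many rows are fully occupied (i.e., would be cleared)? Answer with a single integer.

Check each row:
  row 0: 0 empty cells -> FULL (clear)
  row 1: 0 empty cells -> FULL (clear)
  row 2: 0 empty cells -> FULL (clear)
  row 3: 2 empty cells -> not full
  row 4: 8 empty cells -> not full
  row 5: 1 empty cell -> not full
Total rows cleared: 3

Answer: 3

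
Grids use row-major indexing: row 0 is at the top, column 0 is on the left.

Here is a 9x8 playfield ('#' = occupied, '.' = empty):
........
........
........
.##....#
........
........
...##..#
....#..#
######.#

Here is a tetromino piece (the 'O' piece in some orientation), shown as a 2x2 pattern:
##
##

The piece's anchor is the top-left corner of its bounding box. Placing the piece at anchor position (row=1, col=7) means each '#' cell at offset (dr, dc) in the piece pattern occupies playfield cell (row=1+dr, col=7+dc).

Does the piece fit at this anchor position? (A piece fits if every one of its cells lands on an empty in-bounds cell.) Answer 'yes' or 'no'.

Check each piece cell at anchor (1, 7):
  offset (0,0) -> (1,7): empty -> OK
  offset (0,1) -> (1,8): out of bounds -> FAIL
  offset (1,0) -> (2,7): empty -> OK
  offset (1,1) -> (2,8): out of bounds -> FAIL
All cells valid: no

Answer: no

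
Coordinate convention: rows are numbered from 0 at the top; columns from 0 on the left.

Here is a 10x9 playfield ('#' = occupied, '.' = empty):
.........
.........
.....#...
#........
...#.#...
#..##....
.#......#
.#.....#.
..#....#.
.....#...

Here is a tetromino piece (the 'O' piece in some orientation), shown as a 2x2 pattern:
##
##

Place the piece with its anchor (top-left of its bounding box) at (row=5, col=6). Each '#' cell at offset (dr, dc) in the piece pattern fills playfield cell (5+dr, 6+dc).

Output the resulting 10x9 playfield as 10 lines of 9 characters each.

Fill (5+0,6+0) = (5,6)
Fill (5+0,6+1) = (5,7)
Fill (5+1,6+0) = (6,6)
Fill (5+1,6+1) = (6,7)

Answer: .........
.........
.....#...
#........
...#.#...
#..##.##.
.#....###
.#.....#.
..#....#.
.....#...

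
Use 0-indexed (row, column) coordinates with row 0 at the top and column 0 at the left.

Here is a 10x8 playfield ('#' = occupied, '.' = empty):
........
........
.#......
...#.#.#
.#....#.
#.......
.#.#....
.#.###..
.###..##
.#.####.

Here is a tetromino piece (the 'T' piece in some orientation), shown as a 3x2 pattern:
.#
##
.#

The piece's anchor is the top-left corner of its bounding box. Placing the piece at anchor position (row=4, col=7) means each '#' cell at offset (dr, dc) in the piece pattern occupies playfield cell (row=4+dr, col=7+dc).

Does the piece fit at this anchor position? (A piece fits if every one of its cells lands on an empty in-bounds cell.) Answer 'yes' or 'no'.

Check each piece cell at anchor (4, 7):
  offset (0,1) -> (4,8): out of bounds -> FAIL
  offset (1,0) -> (5,7): empty -> OK
  offset (1,1) -> (5,8): out of bounds -> FAIL
  offset (2,1) -> (6,8): out of bounds -> FAIL
All cells valid: no

Answer: no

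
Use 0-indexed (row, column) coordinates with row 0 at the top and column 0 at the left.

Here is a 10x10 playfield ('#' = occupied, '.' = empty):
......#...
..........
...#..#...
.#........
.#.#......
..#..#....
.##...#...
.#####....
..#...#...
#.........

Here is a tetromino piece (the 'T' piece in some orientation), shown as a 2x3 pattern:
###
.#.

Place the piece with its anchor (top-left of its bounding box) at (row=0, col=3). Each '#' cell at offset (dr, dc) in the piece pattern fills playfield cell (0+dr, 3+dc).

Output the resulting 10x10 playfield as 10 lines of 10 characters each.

Fill (0+0,3+0) = (0,3)
Fill (0+0,3+1) = (0,4)
Fill (0+0,3+2) = (0,5)
Fill (0+1,3+1) = (1,4)

Answer: ...####...
....#.....
...#..#...
.#........
.#.#......
..#..#....
.##...#...
.#####....
..#...#...
#.........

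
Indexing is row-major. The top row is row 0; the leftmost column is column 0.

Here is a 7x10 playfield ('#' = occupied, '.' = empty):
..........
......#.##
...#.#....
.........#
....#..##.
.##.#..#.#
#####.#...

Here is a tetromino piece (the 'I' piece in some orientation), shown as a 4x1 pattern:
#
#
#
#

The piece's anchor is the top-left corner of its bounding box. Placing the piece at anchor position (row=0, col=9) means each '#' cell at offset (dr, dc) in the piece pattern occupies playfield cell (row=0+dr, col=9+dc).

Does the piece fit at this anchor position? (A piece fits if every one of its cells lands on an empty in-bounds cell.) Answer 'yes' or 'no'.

Answer: no

Derivation:
Check each piece cell at anchor (0, 9):
  offset (0,0) -> (0,9): empty -> OK
  offset (1,0) -> (1,9): occupied ('#') -> FAIL
  offset (2,0) -> (2,9): empty -> OK
  offset (3,0) -> (3,9): occupied ('#') -> FAIL
All cells valid: no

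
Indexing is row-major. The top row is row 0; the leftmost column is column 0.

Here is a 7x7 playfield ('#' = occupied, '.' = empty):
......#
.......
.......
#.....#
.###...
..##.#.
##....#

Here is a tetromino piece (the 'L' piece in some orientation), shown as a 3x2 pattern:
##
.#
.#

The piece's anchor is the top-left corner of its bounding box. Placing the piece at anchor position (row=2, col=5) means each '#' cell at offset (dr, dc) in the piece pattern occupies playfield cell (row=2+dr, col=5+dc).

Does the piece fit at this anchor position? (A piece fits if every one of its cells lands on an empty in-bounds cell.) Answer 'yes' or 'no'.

Check each piece cell at anchor (2, 5):
  offset (0,0) -> (2,5): empty -> OK
  offset (0,1) -> (2,6): empty -> OK
  offset (1,1) -> (3,6): occupied ('#') -> FAIL
  offset (2,1) -> (4,6): empty -> OK
All cells valid: no

Answer: no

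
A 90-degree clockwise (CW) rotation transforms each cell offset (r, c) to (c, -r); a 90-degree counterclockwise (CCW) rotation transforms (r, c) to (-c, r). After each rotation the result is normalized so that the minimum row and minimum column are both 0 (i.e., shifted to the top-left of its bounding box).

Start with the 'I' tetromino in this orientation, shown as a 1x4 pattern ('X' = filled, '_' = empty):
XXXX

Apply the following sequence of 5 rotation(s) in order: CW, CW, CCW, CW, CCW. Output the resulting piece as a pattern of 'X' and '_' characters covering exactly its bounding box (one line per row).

Answer: X
X
X
X

Derivation:
Start:
XXXX
After rotation 1 (CW):
X
X
X
X
After rotation 2 (CW):
XXXX
After rotation 3 (CCW):
X
X
X
X
After rotation 4 (CW):
XXXX
After rotation 5 (CCW):
X
X
X
X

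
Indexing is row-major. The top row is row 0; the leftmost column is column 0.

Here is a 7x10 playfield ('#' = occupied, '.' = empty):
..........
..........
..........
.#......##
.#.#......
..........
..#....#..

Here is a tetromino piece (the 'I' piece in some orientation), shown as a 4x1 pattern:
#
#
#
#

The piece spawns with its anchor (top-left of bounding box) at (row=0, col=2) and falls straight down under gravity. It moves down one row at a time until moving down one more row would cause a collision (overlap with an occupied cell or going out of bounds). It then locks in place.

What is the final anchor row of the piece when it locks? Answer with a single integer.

Spawn at (row=0, col=2). Try each row:
  row 0: fits
  row 1: fits
  row 2: fits
  row 3: blocked -> lock at row 2

Answer: 2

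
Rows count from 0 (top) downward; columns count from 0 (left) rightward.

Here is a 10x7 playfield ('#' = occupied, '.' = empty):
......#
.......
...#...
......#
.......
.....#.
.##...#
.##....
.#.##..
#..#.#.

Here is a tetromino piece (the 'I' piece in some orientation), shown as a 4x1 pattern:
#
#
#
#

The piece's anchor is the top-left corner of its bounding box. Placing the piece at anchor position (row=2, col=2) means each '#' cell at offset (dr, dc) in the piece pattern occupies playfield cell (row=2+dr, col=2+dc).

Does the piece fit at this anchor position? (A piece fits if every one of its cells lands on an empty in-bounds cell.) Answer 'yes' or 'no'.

Check each piece cell at anchor (2, 2):
  offset (0,0) -> (2,2): empty -> OK
  offset (1,0) -> (3,2): empty -> OK
  offset (2,0) -> (4,2): empty -> OK
  offset (3,0) -> (5,2): empty -> OK
All cells valid: yes

Answer: yes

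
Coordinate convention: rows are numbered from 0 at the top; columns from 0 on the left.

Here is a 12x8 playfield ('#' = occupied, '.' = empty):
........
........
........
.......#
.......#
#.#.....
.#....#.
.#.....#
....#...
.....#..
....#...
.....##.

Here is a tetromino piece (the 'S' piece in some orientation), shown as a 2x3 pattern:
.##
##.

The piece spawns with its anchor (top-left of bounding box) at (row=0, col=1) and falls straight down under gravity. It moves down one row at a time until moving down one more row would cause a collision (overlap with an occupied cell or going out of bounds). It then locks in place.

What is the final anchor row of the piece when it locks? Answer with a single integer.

Spawn at (row=0, col=1). Try each row:
  row 0: fits
  row 1: fits
  row 2: fits
  row 3: fits
  row 4: blocked -> lock at row 3

Answer: 3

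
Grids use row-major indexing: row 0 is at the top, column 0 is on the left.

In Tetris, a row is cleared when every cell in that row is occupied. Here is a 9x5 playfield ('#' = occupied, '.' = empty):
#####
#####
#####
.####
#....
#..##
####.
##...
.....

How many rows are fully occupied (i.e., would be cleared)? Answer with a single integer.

Check each row:
  row 0: 0 empty cells -> FULL (clear)
  row 1: 0 empty cells -> FULL (clear)
  row 2: 0 empty cells -> FULL (clear)
  row 3: 1 empty cell -> not full
  row 4: 4 empty cells -> not full
  row 5: 2 empty cells -> not full
  row 6: 1 empty cell -> not full
  row 7: 3 empty cells -> not full
  row 8: 5 empty cells -> not full
Total rows cleared: 3

Answer: 3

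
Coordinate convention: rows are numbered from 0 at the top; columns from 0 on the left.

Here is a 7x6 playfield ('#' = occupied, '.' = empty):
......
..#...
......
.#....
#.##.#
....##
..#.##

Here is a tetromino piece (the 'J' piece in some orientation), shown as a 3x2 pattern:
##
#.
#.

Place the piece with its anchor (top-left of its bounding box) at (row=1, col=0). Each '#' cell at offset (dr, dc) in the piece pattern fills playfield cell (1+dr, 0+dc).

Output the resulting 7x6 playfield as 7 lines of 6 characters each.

Answer: ......
###...
#.....
##....
#.##.#
....##
..#.##

Derivation:
Fill (1+0,0+0) = (1,0)
Fill (1+0,0+1) = (1,1)
Fill (1+1,0+0) = (2,0)
Fill (1+2,0+0) = (3,0)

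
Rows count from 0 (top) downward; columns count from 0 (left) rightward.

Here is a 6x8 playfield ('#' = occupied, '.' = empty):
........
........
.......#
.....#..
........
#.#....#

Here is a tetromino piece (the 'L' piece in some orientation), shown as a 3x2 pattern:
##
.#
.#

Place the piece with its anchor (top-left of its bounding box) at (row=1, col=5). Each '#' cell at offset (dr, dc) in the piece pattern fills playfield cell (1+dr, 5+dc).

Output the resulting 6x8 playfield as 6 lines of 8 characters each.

Fill (1+0,5+0) = (1,5)
Fill (1+0,5+1) = (1,6)
Fill (1+1,5+1) = (2,6)
Fill (1+2,5+1) = (3,6)

Answer: ........
.....##.
......##
.....##.
........
#.#....#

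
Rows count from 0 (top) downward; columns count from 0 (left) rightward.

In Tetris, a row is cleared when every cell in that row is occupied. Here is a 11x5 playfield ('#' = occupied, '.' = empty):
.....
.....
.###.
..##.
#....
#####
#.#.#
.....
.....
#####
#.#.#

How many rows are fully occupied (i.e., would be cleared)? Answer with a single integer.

Answer: 2

Derivation:
Check each row:
  row 0: 5 empty cells -> not full
  row 1: 5 empty cells -> not full
  row 2: 2 empty cells -> not full
  row 3: 3 empty cells -> not full
  row 4: 4 empty cells -> not full
  row 5: 0 empty cells -> FULL (clear)
  row 6: 2 empty cells -> not full
  row 7: 5 empty cells -> not full
  row 8: 5 empty cells -> not full
  row 9: 0 empty cells -> FULL (clear)
  row 10: 2 empty cells -> not full
Total rows cleared: 2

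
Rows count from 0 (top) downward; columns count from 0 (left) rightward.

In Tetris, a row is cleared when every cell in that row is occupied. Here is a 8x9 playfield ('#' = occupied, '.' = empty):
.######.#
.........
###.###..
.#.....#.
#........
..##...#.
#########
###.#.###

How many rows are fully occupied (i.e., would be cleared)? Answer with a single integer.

Answer: 1

Derivation:
Check each row:
  row 0: 2 empty cells -> not full
  row 1: 9 empty cells -> not full
  row 2: 3 empty cells -> not full
  row 3: 7 empty cells -> not full
  row 4: 8 empty cells -> not full
  row 5: 6 empty cells -> not full
  row 6: 0 empty cells -> FULL (clear)
  row 7: 2 empty cells -> not full
Total rows cleared: 1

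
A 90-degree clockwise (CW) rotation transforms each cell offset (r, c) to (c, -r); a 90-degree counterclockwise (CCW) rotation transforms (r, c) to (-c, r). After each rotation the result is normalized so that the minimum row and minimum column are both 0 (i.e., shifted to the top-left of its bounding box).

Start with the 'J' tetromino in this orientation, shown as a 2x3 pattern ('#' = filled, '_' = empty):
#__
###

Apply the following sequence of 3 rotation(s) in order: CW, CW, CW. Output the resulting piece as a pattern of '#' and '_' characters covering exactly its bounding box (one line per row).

Start:
#__
###
After rotation 1 (CW):
##
#_
#_
After rotation 2 (CW):
###
__#
After rotation 3 (CW):
_#
_#
##

Answer: _#
_#
##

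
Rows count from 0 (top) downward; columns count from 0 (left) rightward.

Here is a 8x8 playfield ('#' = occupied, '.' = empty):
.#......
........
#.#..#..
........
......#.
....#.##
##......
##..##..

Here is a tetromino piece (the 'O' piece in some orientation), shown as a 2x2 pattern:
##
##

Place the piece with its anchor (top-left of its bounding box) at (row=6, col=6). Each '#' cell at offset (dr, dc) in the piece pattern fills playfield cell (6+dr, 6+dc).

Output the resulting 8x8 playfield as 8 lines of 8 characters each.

Answer: .#......
........
#.#..#..
........
......#.
....#.##
##....##
##..####

Derivation:
Fill (6+0,6+0) = (6,6)
Fill (6+0,6+1) = (6,7)
Fill (6+1,6+0) = (7,6)
Fill (6+1,6+1) = (7,7)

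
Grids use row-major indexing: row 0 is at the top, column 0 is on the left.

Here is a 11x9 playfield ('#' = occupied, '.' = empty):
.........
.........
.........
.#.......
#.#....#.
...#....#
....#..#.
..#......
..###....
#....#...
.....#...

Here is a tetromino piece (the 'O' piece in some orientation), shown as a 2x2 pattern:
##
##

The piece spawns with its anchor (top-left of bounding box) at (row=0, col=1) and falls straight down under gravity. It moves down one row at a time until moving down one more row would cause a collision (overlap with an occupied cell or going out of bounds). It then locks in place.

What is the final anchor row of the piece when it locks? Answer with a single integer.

Spawn at (row=0, col=1). Try each row:
  row 0: fits
  row 1: fits
  row 2: blocked -> lock at row 1

Answer: 1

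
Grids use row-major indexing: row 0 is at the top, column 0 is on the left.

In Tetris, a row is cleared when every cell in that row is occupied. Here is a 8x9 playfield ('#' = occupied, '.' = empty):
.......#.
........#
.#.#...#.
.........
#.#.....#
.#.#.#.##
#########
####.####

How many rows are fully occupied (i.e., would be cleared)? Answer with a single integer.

Check each row:
  row 0: 8 empty cells -> not full
  row 1: 8 empty cells -> not full
  row 2: 6 empty cells -> not full
  row 3: 9 empty cells -> not full
  row 4: 6 empty cells -> not full
  row 5: 4 empty cells -> not full
  row 6: 0 empty cells -> FULL (clear)
  row 7: 1 empty cell -> not full
Total rows cleared: 1

Answer: 1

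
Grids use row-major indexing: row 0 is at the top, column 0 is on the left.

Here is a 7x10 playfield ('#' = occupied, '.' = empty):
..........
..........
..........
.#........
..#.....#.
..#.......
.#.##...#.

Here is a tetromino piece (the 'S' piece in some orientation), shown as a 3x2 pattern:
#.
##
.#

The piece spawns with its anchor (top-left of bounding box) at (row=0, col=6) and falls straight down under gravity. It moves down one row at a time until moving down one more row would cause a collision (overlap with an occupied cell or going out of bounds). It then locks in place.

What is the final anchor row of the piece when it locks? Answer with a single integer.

Answer: 4

Derivation:
Spawn at (row=0, col=6). Try each row:
  row 0: fits
  row 1: fits
  row 2: fits
  row 3: fits
  row 4: fits
  row 5: blocked -> lock at row 4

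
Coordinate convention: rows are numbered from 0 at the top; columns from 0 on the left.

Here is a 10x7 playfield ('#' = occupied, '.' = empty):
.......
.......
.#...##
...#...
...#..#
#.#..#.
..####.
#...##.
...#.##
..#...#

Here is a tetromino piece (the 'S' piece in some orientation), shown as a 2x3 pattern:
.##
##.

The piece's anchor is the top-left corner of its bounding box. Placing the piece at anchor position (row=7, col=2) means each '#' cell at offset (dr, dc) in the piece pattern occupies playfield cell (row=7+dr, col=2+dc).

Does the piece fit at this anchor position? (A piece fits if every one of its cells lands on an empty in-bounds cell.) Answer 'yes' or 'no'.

Check each piece cell at anchor (7, 2):
  offset (0,1) -> (7,3): empty -> OK
  offset (0,2) -> (7,4): occupied ('#') -> FAIL
  offset (1,0) -> (8,2): empty -> OK
  offset (1,1) -> (8,3): occupied ('#') -> FAIL
All cells valid: no

Answer: no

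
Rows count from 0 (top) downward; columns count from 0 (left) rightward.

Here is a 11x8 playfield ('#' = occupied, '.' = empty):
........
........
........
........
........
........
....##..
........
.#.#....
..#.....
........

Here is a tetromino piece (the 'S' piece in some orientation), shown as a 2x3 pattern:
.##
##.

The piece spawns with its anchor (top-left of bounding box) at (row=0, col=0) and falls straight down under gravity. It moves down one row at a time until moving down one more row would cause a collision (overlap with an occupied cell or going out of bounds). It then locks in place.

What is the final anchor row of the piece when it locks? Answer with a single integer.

Spawn at (row=0, col=0). Try each row:
  row 0: fits
  row 1: fits
  row 2: fits
  row 3: fits
  row 4: fits
  row 5: fits
  row 6: fits
  row 7: blocked -> lock at row 6

Answer: 6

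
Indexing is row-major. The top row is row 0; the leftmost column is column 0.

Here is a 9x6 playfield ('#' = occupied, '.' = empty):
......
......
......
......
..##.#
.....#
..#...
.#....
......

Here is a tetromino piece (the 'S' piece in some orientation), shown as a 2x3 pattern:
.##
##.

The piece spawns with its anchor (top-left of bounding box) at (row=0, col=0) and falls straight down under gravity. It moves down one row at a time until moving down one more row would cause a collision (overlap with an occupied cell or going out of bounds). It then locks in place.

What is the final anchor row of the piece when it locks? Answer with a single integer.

Spawn at (row=0, col=0). Try each row:
  row 0: fits
  row 1: fits
  row 2: fits
  row 3: fits
  row 4: blocked -> lock at row 3

Answer: 3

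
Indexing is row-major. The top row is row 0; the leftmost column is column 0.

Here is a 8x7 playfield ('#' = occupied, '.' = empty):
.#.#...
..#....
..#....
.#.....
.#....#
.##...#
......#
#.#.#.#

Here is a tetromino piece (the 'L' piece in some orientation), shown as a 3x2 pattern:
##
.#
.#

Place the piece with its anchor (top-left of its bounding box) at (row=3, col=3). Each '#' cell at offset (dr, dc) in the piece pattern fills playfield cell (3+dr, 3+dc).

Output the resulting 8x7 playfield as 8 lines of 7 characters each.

Fill (3+0,3+0) = (3,3)
Fill (3+0,3+1) = (3,4)
Fill (3+1,3+1) = (4,4)
Fill (3+2,3+1) = (5,4)

Answer: .#.#...
..#....
..#....
.#.##..
.#..#.#
.##.#.#
......#
#.#.#.#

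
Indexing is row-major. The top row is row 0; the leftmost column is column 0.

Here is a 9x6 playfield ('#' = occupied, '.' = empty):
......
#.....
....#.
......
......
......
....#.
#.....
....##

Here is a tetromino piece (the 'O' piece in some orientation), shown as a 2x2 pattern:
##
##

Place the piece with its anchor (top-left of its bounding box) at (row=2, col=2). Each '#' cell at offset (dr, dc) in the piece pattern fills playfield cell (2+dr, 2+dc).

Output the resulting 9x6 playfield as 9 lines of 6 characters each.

Answer: ......
#.....
..###.
..##..
......
......
....#.
#.....
....##

Derivation:
Fill (2+0,2+0) = (2,2)
Fill (2+0,2+1) = (2,3)
Fill (2+1,2+0) = (3,2)
Fill (2+1,2+1) = (3,3)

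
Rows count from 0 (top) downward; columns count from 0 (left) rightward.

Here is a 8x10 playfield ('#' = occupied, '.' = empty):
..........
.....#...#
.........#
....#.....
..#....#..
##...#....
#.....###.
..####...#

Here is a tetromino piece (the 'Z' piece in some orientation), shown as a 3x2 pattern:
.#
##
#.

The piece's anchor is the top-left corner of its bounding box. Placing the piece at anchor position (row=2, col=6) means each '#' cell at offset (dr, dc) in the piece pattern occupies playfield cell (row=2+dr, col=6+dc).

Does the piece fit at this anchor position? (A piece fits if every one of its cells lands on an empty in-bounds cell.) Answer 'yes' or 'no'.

Check each piece cell at anchor (2, 6):
  offset (0,1) -> (2,7): empty -> OK
  offset (1,0) -> (3,6): empty -> OK
  offset (1,1) -> (3,7): empty -> OK
  offset (2,0) -> (4,6): empty -> OK
All cells valid: yes

Answer: yes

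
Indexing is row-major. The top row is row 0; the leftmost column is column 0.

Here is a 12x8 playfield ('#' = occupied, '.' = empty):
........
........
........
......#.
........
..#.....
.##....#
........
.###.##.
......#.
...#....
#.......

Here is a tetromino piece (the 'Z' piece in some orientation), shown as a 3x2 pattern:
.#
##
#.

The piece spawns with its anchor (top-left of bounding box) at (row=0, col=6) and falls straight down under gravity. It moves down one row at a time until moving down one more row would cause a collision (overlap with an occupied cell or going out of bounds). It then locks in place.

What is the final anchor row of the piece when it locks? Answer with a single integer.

Answer: 0

Derivation:
Spawn at (row=0, col=6). Try each row:
  row 0: fits
  row 1: blocked -> lock at row 0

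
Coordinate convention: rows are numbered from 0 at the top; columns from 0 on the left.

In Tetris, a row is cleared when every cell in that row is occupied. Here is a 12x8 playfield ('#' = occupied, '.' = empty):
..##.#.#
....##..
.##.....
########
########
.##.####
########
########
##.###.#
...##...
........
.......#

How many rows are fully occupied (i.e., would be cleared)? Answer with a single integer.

Check each row:
  row 0: 4 empty cells -> not full
  row 1: 6 empty cells -> not full
  row 2: 6 empty cells -> not full
  row 3: 0 empty cells -> FULL (clear)
  row 4: 0 empty cells -> FULL (clear)
  row 5: 2 empty cells -> not full
  row 6: 0 empty cells -> FULL (clear)
  row 7: 0 empty cells -> FULL (clear)
  row 8: 2 empty cells -> not full
  row 9: 6 empty cells -> not full
  row 10: 8 empty cells -> not full
  row 11: 7 empty cells -> not full
Total rows cleared: 4

Answer: 4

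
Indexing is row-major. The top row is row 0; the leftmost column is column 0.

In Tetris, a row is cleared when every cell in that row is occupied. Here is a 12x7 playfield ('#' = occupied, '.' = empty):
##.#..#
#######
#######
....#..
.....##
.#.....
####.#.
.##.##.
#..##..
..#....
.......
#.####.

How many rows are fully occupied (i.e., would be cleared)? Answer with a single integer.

Check each row:
  row 0: 3 empty cells -> not full
  row 1: 0 empty cells -> FULL (clear)
  row 2: 0 empty cells -> FULL (clear)
  row 3: 6 empty cells -> not full
  row 4: 5 empty cells -> not full
  row 5: 6 empty cells -> not full
  row 6: 2 empty cells -> not full
  row 7: 3 empty cells -> not full
  row 8: 4 empty cells -> not full
  row 9: 6 empty cells -> not full
  row 10: 7 empty cells -> not full
  row 11: 2 empty cells -> not full
Total rows cleared: 2

Answer: 2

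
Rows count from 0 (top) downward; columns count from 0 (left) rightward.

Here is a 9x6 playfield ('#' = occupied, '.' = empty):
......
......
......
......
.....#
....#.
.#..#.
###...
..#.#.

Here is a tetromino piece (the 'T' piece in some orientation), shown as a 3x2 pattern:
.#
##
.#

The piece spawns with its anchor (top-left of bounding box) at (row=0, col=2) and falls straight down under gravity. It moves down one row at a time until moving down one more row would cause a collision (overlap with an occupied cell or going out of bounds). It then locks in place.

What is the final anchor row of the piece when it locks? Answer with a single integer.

Spawn at (row=0, col=2). Try each row:
  row 0: fits
  row 1: fits
  row 2: fits
  row 3: fits
  row 4: fits
  row 5: fits
  row 6: blocked -> lock at row 5

Answer: 5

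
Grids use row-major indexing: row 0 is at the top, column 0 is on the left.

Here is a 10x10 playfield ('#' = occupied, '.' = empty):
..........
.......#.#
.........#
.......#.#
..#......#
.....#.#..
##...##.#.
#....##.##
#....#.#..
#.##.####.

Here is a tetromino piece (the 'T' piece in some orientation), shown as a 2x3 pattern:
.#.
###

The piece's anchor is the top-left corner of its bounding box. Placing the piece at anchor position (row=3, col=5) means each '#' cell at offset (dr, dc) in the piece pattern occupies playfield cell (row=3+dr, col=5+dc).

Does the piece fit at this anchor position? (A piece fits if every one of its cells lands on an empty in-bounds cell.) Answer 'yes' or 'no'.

Check each piece cell at anchor (3, 5):
  offset (0,1) -> (3,6): empty -> OK
  offset (1,0) -> (4,5): empty -> OK
  offset (1,1) -> (4,6): empty -> OK
  offset (1,2) -> (4,7): empty -> OK
All cells valid: yes

Answer: yes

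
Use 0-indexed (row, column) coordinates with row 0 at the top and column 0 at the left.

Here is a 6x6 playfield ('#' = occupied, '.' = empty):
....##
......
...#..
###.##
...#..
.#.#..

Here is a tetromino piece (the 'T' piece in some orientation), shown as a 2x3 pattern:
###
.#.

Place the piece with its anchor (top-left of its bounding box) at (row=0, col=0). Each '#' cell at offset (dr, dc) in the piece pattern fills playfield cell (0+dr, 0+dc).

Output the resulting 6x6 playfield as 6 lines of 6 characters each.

Fill (0+0,0+0) = (0,0)
Fill (0+0,0+1) = (0,1)
Fill (0+0,0+2) = (0,2)
Fill (0+1,0+1) = (1,1)

Answer: ###.##
.#....
...#..
###.##
...#..
.#.#..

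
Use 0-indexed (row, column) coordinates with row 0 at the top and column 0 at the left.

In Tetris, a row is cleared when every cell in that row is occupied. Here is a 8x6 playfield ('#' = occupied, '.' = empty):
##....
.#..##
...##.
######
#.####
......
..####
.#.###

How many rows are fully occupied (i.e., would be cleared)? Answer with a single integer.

Answer: 1

Derivation:
Check each row:
  row 0: 4 empty cells -> not full
  row 1: 3 empty cells -> not full
  row 2: 4 empty cells -> not full
  row 3: 0 empty cells -> FULL (clear)
  row 4: 1 empty cell -> not full
  row 5: 6 empty cells -> not full
  row 6: 2 empty cells -> not full
  row 7: 2 empty cells -> not full
Total rows cleared: 1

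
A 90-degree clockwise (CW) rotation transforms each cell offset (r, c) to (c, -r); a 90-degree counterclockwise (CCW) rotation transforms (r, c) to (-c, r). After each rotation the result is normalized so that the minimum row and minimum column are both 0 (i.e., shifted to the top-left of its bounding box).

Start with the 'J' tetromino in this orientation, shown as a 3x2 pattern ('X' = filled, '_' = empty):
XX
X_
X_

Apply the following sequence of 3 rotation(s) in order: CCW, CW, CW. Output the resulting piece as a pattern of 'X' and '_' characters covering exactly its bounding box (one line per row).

Answer: XXX
__X

Derivation:
Start:
XX
X_
X_
After rotation 1 (CCW):
X__
XXX
After rotation 2 (CW):
XX
X_
X_
After rotation 3 (CW):
XXX
__X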